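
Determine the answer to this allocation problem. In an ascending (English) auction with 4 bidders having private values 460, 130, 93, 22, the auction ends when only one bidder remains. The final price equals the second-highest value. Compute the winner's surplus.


Step 1: Identify the highest value: 460
Step 2: Identify the second-highest value: 130
Step 3: The final price = second-highest value = 130
Step 4: Surplus = 460 - 130 = 330

330


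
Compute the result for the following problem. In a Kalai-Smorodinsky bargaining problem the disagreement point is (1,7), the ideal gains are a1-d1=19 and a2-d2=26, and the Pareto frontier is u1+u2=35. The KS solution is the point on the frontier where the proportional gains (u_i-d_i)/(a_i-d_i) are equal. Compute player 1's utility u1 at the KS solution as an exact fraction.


Step 1: At the KS point, (u1-d1)/r1 = (u2-d2)/r2 = t and u1+u2 = 35
Step 2: u1 = d1 + r1*t and u2 = d2 + r2*t, so (d1 + r1*t) + (d2 + r2*t) = 35
Step 3: t = (35 - 1 - 7)/(19 + 26) = 27/45 = 3/5
Step 4: u1 = d1 + r1*t = 1 + 19 * 3/5 = 62/5
Step 5: (Check: u2 = d2 + r2*t = 113/5; u1+u2 = 62/5 + 113/5 = 35, on the frontier.)

62/5


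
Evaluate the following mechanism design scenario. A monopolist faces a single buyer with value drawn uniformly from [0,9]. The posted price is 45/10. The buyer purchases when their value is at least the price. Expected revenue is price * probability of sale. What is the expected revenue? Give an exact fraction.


Step 1: Posted price r = 9/2, value support [0,9]
Step 2: P(v >= r) = (9 - 9/2)/9 = 1/2
Step 3: Expected revenue = r * P(v >= r) = 9/2 * 1/2
Step 4: Revenue = 9/4

9/4


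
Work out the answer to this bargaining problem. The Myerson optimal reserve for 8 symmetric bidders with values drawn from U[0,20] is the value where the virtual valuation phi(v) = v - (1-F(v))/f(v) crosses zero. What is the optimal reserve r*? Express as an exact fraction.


Step 1: For U[0,20], F(v) = v/20 and f(v) = 1/20
Step 2: phi(v) = v - (1 - v/20)/(1/20) = v - (20 - v) = 2v - 20
Step 3: Set phi(r*) = 0: 2r* - 20 = 0
Step 4: r* = 20/2 = 10 (the number of bidders n = 8 does not enter)

10


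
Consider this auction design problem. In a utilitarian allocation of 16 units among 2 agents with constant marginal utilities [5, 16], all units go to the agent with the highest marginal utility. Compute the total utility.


Step 1: The marginal utilities are [5, 16]
Step 2: The highest marginal utility is 16
Step 3: All 16 units go to that agent
Step 4: Total utility = 16 * 16 = 256

256


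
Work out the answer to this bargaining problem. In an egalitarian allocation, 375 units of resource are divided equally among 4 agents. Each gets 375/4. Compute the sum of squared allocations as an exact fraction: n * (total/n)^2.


Step 1: Each agent's share = 375/4
Step 2: Square of each share = (375/4)^2 = 140625/16
Step 3: Sum of squares = 4 * 140625/16 = 140625/4

140625/4


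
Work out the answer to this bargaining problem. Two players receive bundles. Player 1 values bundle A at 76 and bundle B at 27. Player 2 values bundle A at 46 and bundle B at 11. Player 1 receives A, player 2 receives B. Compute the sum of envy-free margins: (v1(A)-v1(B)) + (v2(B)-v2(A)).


Step 1: Player 1's margin = v1(A) - v1(B) = 76 - 27 = 49
Step 2: Player 2's margin = v2(B) - v2(A) = 11 - 46 = -35
Step 3: Total margin = 49 + -35 = 14

14


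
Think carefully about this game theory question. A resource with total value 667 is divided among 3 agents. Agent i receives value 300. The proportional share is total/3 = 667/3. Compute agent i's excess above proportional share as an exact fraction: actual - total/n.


Step 1: Proportional share = 667/3
Step 2: Agent's actual allocation = 300
Step 3: Excess = 300 - 667/3 = 233/3

233/3


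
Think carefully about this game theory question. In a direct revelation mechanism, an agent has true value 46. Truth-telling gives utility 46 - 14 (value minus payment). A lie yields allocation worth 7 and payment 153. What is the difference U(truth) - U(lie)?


Step 1: U(truth) = value - payment = 46 - 14 = 32
Step 2: U(lie) = allocation - payment = 7 - 153 = -146
Step 3: IC gap = 32 - (-146) = 178

178


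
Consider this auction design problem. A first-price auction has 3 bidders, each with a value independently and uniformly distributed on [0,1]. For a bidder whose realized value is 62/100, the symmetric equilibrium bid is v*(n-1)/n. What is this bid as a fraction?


Step 1: The symmetric BNE bidding function is b(v) = v * (n-1) / n
Step 2: Substitute v = 31/50 and n = 3
Step 3: b = 31/50 * 2/3
Step 4: b = 31/75

31/75


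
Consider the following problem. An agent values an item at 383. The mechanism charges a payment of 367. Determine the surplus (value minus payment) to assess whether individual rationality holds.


Step 1: Surplus = value - payment = 383 - 367 = 16
Step 2: IR is satisfied (surplus >= 0)

16


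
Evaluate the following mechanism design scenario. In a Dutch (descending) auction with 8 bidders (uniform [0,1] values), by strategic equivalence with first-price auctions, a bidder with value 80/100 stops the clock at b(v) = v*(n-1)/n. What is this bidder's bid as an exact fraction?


Step 1: Dutch auctions are strategically equivalent to first-price auctions
Step 2: The equilibrium bid is b(v) = v*(n-1)/n
Step 3: b = 4/5 * 7/8
Step 4: b = 7/10

7/10


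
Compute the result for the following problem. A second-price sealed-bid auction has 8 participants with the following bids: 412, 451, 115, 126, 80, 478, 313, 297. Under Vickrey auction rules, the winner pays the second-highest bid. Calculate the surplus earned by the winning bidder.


Step 1: Sort bids in descending order: 478, 451, 412, 313, 297, 126, 115, 80
Step 2: The winning bid is the highest: 478
Step 3: The payment equals the second-highest bid: 451
Step 4: Surplus = winner's bid - payment = 478 - 451 = 27

27


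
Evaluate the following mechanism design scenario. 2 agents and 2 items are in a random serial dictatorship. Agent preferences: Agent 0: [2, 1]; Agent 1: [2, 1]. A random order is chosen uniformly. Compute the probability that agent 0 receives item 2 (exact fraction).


Step 1: Agent 0 wants item 2
Step 2: There are 2 possible orderings of agents
Step 3: In 1 orderings, agent 0 gets item 2
Step 4: Probability = 1/2

1/2


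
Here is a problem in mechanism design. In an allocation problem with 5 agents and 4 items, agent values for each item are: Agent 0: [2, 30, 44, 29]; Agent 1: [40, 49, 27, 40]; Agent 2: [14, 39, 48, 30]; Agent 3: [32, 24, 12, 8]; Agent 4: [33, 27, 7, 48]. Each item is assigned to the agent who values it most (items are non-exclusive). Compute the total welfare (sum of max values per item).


Step 1: For each item, find the maximum value among all agents.
Step 2: Item 0 -> Agent 1 (value 40)
Step 3: Item 1 -> Agent 1 (value 49)
Step 4: Item 2 -> Agent 2 (value 48)
Step 5: Item 3 -> Agent 4 (value 48)
Step 6: Total welfare = 40 + 49 + 48 + 48 = 185

185


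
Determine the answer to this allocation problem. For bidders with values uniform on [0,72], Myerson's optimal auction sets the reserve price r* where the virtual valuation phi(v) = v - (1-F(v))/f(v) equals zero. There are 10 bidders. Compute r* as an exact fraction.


Step 1: For U[0,72], F(v) = v/72 and f(v) = 1/72
Step 2: phi(v) = v - (1 - v/72)/(1/72) = v - (72 - v) = 2v - 72
Step 3: Set phi(r*) = 0: 2r* - 72 = 0
Step 4: r* = 72/2 = 36 (the number of bidders n = 10 does not enter)

36


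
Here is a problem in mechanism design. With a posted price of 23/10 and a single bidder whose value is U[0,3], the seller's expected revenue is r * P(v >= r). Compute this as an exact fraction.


Step 1: Posted price r = 23/10, value support [0,3]
Step 2: P(v >= r) = (3 - 23/10)/3 = 7/30
Step 3: Expected revenue = r * P(v >= r) = 23/10 * 7/30
Step 4: Revenue = 161/300

161/300


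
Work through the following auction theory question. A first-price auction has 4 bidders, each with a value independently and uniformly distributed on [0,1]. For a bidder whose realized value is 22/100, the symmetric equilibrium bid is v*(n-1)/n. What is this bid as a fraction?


Step 1: The symmetric BNE bidding function is b(v) = v * (n-1) / n
Step 2: Substitute v = 11/50 and n = 4
Step 3: b = 11/50 * 3/4
Step 4: b = 33/200

33/200


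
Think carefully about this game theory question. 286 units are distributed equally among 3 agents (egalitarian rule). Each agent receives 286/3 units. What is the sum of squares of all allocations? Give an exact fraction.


Step 1: Each agent's share = 286/3
Step 2: Square of each share = (286/3)^2 = 81796/9
Step 3: Sum of squares = 3 * 81796/9 = 81796/3

81796/3


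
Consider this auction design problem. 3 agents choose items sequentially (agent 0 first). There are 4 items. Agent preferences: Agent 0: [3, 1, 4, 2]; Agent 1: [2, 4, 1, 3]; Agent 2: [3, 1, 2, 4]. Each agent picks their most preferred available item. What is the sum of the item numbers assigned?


Step 1: Agent 0 picks item 3
Step 2: Agent 1 picks item 2
Step 3: Agent 2 picks item 1
Step 4: Sum = 3 + 2 + 1 = 6

6


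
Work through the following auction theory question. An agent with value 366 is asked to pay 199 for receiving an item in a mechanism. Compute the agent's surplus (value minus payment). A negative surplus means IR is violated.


Step 1: Surplus = value - payment = 366 - 199 = 167
Step 2: IR is satisfied (surplus >= 0)

167


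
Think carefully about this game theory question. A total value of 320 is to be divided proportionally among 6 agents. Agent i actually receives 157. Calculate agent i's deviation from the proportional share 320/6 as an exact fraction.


Step 1: Proportional share = 320/6 = 160/3
Step 2: Agent's actual allocation = 157
Step 3: Excess = 157 - 160/3 = 311/3

311/3


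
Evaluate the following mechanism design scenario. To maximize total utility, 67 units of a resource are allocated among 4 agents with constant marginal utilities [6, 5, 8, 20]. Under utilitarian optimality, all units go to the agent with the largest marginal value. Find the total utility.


Step 1: The marginal utilities are [6, 5, 8, 20]
Step 2: The highest marginal utility is 20
Step 3: All 67 units go to that agent
Step 4: Total utility = 20 * 67 = 1340

1340


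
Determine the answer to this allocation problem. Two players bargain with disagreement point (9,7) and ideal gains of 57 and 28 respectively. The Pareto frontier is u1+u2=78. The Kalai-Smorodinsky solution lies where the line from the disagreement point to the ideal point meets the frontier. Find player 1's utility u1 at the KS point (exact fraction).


Step 1: At the KS point, (u1-d1)/r1 = (u2-d2)/r2 = t and u1+u2 = 78
Step 2: u1 = d1 + r1*t and u2 = d2 + r2*t, so (d1 + r1*t) + (d2 + r2*t) = 78
Step 3: t = (78 - 9 - 7)/(57 + 28) = 62/85
Step 4: u1 = d1 + r1*t = 9 + 57 * 62/85 = 4299/85
Step 5: (Check: u2 = d2 + r2*t = 2331/85; u1+u2 = 4299/85 + 2331/85 = 78, on the frontier.)

4299/85


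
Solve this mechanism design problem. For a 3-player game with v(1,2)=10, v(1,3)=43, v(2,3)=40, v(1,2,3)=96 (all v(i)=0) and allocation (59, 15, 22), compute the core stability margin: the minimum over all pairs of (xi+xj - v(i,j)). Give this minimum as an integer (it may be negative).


Step 1: Slack for coalition (1,2): x1+x2 - v12 = 74 - 10 = 64
Step 2: Slack for coalition (1,3): x1+x3 - v13 = 81 - 43 = 38
Step 3: Slack for coalition (2,3): x2+x3 - v23 = 37 - 40 = -3
Step 4: Minimum slack = min(64, 38, -3) = -3, attained by (2,3); coalition (2,3) can block (slack < 0), so the allocation is not in the core

-3


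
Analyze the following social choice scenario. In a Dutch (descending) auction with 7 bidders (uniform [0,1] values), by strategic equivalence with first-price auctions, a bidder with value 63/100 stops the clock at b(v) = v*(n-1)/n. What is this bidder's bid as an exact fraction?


Step 1: Dutch auctions are strategically equivalent to first-price auctions
Step 2: The equilibrium bid is b(v) = v*(n-1)/n
Step 3: b = 63/100 * 6/7
Step 4: b = 27/50

27/50


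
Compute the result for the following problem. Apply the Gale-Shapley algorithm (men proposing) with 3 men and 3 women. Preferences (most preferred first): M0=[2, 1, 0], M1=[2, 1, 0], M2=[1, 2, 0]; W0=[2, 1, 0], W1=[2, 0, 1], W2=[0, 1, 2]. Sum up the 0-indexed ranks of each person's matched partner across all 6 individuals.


Step 1: Run Gale-Shapley (men propose, women hold best offer):
  M0 proposes to W2; she accepts
  M1 proposes to W2; rejected
  M1 proposes to W1; she accepts
  M2 proposes to W1; she switches from M1
  M1 proposes to W0; she accepts
Step 2: Final matching: W0-M1, W1-M2, W2-M0
Step 3: 0-indexed ranks (man's rank of his match, then woman's): 2 + 1 + 0 + 0 + 0 + 0
Step 4: Total rank sum = 3

3


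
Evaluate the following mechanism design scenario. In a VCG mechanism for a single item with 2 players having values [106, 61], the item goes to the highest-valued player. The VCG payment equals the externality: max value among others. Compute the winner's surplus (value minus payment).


Step 1: The winner is the agent with the highest value: agent 0 with value 106
Step 2: Values of other agents: [61]
Step 3: VCG payment = max of others' values = 61
Step 4: Surplus = 106 - 61 = 45

45


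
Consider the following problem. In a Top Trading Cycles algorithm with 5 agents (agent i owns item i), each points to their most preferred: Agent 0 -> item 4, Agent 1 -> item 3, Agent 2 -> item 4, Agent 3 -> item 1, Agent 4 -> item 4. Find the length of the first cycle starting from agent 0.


Step 1: Trace the pointer graph from agent 0: 0 -> 4 -> 4
Step 2: A cycle is detected when we revisit agent 4
Step 3: The cycle is: 4 -> 4
Step 4: Cycle length = 1

1


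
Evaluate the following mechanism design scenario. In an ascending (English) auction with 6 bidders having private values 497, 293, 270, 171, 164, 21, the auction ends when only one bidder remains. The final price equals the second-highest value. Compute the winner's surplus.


Step 1: Identify the highest value: 497
Step 2: Identify the second-highest value: 293
Step 3: The final price = second-highest value = 293
Step 4: Surplus = 497 - 293 = 204

204


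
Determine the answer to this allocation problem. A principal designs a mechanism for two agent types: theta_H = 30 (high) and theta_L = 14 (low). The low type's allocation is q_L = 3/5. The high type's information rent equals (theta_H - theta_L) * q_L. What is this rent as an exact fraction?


Step 1: theta_H - theta_L = 30 - 14 = 16
Step 2: Information rent = (theta_H - theta_L) * q_L
Step 3: = 16 * 3/5
Step 4: = 48/5

48/5


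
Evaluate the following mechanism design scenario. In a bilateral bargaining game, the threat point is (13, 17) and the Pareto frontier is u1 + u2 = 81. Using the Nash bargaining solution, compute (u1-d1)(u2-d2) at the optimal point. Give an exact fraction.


Step 1: The Nash solution splits surplus symmetrically above the disagreement point
Step 2: u1 = (total + d1 - d2)/2 = (81 + 13 - 17)/2 = 77/2
Step 3: u2 = (total - d1 + d2)/2 = (81 - 13 + 17)/2 = 85/2
Step 4: Nash product = (77/2 - 13) * (85/2 - 17)
Step 5: = 51/2 * 51/2 = 2601/4

2601/4


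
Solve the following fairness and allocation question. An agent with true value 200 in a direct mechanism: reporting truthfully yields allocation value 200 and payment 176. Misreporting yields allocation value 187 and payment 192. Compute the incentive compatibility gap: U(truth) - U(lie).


Step 1: U(truth) = value - payment = 200 - 176 = 24
Step 2: U(lie) = allocation - payment = 187 - 192 = -5
Step 3: IC gap = 24 - (-5) = 29

29


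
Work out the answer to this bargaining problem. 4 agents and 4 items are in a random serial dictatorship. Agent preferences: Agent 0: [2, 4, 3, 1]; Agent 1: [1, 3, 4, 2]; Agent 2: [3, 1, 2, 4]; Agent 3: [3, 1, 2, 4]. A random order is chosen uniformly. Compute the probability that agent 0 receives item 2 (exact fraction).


Step 1: Agent 0 wants item 2
Step 2: There are 24 possible orderings of agents
Step 3: In 20 orderings, agent 0 gets item 2
Step 4: Probability = 20/24 = 5/6

5/6


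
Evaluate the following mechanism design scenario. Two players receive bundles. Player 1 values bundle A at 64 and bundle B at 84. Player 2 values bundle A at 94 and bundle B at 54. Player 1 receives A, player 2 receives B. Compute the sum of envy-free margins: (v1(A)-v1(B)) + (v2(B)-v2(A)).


Step 1: Player 1's margin = v1(A) - v1(B) = 64 - 84 = -20
Step 2: Player 2's margin = v2(B) - v2(A) = 54 - 94 = -40
Step 3: Total margin = -20 + -40 = -60

-60


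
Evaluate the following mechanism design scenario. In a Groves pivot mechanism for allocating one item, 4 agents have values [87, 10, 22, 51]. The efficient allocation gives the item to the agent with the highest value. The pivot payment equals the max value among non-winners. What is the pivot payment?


Step 1: The efficient winner is agent 0 with value 87
Step 2: Other agents' values: [10, 22, 51]
Step 3: Pivot payment = max(others) = 51
Step 4: The winner pays 51

51


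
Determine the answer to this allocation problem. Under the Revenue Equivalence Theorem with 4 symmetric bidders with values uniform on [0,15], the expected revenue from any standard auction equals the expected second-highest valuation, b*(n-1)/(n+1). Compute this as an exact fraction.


Step 1: By Revenue Equivalence, expected revenue = b*(n-1)/(n+1)
Step 2: Substituting n = 4, b = 15
Step 3: Revenue = 15*(4-1)/(4+1) = 15*3/5
Step 4: Revenue = 45/5 = 9

9


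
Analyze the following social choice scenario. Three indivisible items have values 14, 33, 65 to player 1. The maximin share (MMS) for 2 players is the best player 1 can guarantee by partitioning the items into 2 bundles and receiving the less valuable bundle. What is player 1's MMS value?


Step 1: Item values = 14, 33, 65
Step 2: Enumerate all 2-bundle partitions and take the smaller bundle:
  Partition 1: {14} vs {33,65} -> bundles 14, 98; min = 14
  Partition 2: {33} vs {14,65} -> bundles 33, 79; min = 33
  Partition 3: {65} vs {14,33} -> bundles 65, 47; min = 47
Step 3: MMS = max(14, 33, 47) = 47

47


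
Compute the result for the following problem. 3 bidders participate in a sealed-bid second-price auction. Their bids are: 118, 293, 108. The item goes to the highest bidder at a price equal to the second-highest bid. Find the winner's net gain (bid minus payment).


Step 1: Sort bids in descending order: 293, 118, 108
Step 2: The winning bid is the highest: 293
Step 3: The payment equals the second-highest bid: 118
Step 4: Surplus = winner's bid - payment = 293 - 118 = 175

175


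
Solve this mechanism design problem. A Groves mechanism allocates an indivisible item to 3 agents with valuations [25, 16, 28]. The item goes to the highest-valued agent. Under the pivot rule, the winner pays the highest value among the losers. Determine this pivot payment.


Step 1: The efficient winner is agent 2 with value 28
Step 2: Other agents' values: [25, 16]
Step 3: Pivot payment = max(others) = 25
Step 4: The winner pays 25

25


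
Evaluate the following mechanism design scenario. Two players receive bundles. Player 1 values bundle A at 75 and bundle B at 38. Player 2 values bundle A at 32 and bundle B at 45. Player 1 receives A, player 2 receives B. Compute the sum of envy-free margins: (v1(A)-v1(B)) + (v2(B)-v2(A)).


Step 1: Player 1's margin = v1(A) - v1(B) = 75 - 38 = 37
Step 2: Player 2's margin = v2(B) - v2(A) = 45 - 32 = 13
Step 3: Total margin = 37 + 13 = 50

50


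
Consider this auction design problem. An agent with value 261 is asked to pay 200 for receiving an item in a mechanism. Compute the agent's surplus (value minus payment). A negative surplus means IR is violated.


Step 1: Surplus = value - payment = 261 - 200 = 61
Step 2: IR is satisfied (surplus >= 0)

61


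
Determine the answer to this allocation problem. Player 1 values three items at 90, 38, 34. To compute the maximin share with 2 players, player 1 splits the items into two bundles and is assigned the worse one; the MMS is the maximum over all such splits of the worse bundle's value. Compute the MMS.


Step 1: Item values = 90, 38, 34
Step 2: Enumerate all 2-bundle partitions and take the smaller bundle:
  Partition 1: {90} vs {38,34} -> bundles 90, 72; min = 72
  Partition 2: {38} vs {90,34} -> bundles 38, 124; min = 38
  Partition 3: {34} vs {90,38} -> bundles 34, 128; min = 34
Step 3: MMS = max(72, 38, 34) = 72

72


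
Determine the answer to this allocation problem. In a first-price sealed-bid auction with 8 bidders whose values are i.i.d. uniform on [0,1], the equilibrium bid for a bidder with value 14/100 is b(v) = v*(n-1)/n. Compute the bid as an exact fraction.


Step 1: The symmetric BNE bidding function is b(v) = v * (n-1) / n
Step 2: Substitute v = 7/50 and n = 8
Step 3: b = 7/50 * 7/8
Step 4: b = 49/400

49/400


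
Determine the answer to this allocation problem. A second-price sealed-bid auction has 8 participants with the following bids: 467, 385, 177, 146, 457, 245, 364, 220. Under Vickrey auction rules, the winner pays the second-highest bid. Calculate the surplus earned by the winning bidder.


Step 1: Sort bids in descending order: 467, 457, 385, 364, 245, 220, 177, 146
Step 2: The winning bid is the highest: 467
Step 3: The payment equals the second-highest bid: 457
Step 4: Surplus = winner's bid - payment = 467 - 457 = 10

10


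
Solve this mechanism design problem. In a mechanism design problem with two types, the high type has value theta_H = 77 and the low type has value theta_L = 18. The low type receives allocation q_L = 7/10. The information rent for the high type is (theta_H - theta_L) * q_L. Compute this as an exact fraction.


Step 1: theta_H - theta_L = 77 - 18 = 59
Step 2: Information rent = (theta_H - theta_L) * q_L
Step 3: = 59 * 7/10
Step 4: = 413/10

413/10


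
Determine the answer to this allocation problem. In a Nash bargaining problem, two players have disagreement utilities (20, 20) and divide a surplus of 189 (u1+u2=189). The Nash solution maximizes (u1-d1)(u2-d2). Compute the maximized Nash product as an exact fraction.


Step 1: The Nash solution splits surplus symmetrically above the disagreement point
Step 2: u1 = (total + d1 - d2)/2 = (189 + 20 - 20)/2 = 189/2
Step 3: u2 = (total - d1 + d2)/2 = (189 - 20 + 20)/2 = 189/2
Step 4: Nash product = (189/2 - 20) * (189/2 - 20)
Step 5: = 149/2 * 149/2 = 22201/4

22201/4


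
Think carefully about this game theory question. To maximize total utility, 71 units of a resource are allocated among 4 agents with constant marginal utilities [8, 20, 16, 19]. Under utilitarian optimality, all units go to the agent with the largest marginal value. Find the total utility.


Step 1: The marginal utilities are [8, 20, 16, 19]
Step 2: The highest marginal utility is 20
Step 3: All 71 units go to that agent
Step 4: Total utility = 20 * 71 = 1420

1420


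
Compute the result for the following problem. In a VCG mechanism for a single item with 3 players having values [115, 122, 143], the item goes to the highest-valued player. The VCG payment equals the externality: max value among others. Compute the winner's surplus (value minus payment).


Step 1: The winner is the agent with the highest value: agent 2 with value 143
Step 2: Values of other agents: [115, 122]
Step 3: VCG payment = max of others' values = 122
Step 4: Surplus = 143 - 122 = 21

21


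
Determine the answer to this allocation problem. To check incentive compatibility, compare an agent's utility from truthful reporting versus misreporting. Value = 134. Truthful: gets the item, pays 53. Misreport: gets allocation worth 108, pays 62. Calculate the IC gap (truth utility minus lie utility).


Step 1: U(truth) = value - payment = 134 - 53 = 81
Step 2: U(lie) = allocation - payment = 108 - 62 = 46
Step 3: IC gap = 81 - 46 = 35

35


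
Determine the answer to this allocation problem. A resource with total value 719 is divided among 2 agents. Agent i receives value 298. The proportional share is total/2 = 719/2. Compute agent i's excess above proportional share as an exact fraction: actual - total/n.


Step 1: Proportional share = 719/2
Step 2: Agent's actual allocation = 298
Step 3: Excess = 298 - 719/2 = -123/2

-123/2


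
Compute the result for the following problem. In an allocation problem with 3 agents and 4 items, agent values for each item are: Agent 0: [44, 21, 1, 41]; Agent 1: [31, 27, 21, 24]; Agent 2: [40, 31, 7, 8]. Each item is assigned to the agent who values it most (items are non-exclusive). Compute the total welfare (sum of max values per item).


Step 1: For each item, find the maximum value among all agents.
Step 2: Item 0 -> Agent 0 (value 44)
Step 3: Item 1 -> Agent 2 (value 31)
Step 4: Item 2 -> Agent 1 (value 21)
Step 5: Item 3 -> Agent 0 (value 41)
Step 6: Total welfare = 44 + 31 + 21 + 41 = 137

137


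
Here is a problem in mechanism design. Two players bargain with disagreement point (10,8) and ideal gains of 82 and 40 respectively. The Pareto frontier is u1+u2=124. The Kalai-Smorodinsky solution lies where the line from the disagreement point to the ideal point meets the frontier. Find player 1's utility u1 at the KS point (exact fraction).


Step 1: At the KS point, (u1-d1)/r1 = (u2-d2)/r2 = t and u1+u2 = 124
Step 2: u1 = d1 + r1*t and u2 = d2 + r2*t, so (d1 + r1*t) + (d2 + r2*t) = 124
Step 3: t = (124 - 10 - 8)/(82 + 40) = 106/122 = 53/61
Step 4: u1 = d1 + r1*t = 10 + 82 * 53/61 = 4956/61
Step 5: (Check: u2 = d2 + r2*t = 2608/61; u1+u2 = 4956/61 + 2608/61 = 124, on the frontier.)

4956/61


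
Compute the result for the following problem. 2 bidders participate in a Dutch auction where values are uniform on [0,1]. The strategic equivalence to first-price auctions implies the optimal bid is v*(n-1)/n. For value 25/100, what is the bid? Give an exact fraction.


Step 1: Dutch auctions are strategically equivalent to first-price auctions
Step 2: The equilibrium bid is b(v) = v*(n-1)/n
Step 3: b = 1/4 * 1/2
Step 4: b = 1/8

1/8


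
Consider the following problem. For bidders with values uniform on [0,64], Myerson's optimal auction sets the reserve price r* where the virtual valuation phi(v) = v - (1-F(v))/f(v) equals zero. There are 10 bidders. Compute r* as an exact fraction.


Step 1: For U[0,64], F(v) = v/64 and f(v) = 1/64
Step 2: phi(v) = v - (1 - v/64)/(1/64) = v - (64 - v) = 2v - 64
Step 3: Set phi(r*) = 0: 2r* - 64 = 0
Step 4: r* = 64/2 = 32 (the number of bidders n = 10 does not enter)

32


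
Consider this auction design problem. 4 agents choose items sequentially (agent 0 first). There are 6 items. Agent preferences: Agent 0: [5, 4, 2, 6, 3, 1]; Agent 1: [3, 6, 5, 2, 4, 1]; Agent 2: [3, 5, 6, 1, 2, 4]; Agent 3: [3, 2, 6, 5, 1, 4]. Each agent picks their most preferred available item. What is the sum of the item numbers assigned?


Step 1: Agent 0 picks item 5
Step 2: Agent 1 picks item 3
Step 3: Agent 2 picks item 6
Step 4: Agent 3 picks item 2
Step 5: Sum = 5 + 3 + 6 + 2 = 16

16


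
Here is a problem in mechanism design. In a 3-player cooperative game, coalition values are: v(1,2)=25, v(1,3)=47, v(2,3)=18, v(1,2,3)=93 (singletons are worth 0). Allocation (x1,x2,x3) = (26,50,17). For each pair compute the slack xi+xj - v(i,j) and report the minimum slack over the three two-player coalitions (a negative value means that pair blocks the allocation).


Step 1: Slack for coalition (1,2): x1+x2 - v12 = 76 - 25 = 51
Step 2: Slack for coalition (1,3): x1+x3 - v13 = 43 - 47 = -4
Step 3: Slack for coalition (2,3): x2+x3 - v23 = 67 - 18 = 49
Step 4: Minimum slack = min(51, -4, 49) = -4, attained by (1,3); coalition (1,3) can block (slack < 0), so the allocation is not in the core

-4


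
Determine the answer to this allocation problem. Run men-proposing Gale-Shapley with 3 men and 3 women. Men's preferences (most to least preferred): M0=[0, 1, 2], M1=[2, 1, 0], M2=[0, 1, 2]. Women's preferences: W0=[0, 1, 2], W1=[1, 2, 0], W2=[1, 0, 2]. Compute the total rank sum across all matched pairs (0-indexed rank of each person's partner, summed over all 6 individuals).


Step 1: Run Gale-Shapley (men propose, women hold best offer):
  M0 proposes to W0; she accepts
  M1 proposes to W2; she accepts
  M2 proposes to W0; rejected
  M2 proposes to W1; she accepts
Step 2: Final matching: W0-M0, W1-M2, W2-M1
Step 3: 0-indexed ranks (man's rank of his match, then woman's): 0 + 0 + 1 + 1 + 0 + 0
Step 4: Total rank sum = 2

2


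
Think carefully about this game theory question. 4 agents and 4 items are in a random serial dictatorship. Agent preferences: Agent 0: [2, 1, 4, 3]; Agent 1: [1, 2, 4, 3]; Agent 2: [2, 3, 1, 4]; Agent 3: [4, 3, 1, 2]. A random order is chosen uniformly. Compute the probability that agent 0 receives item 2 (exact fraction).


Step 1: Agent 0 wants item 2
Step 2: There are 24 possible orderings of agents
Step 3: In 12 orderings, agent 0 gets item 2
Step 4: Probability = 12/24 = 1/2

1/2


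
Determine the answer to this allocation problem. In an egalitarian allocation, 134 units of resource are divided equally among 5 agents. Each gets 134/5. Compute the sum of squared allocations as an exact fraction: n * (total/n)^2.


Step 1: Each agent's share = 134/5
Step 2: Square of each share = (134/5)^2 = 17956/25
Step 3: Sum of squares = 5 * 17956/25 = 17956/5

17956/5


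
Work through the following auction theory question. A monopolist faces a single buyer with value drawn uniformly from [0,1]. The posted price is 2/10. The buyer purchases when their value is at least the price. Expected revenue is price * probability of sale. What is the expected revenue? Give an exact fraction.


Step 1: Posted price r = 1/5, value support [0,1]
Step 2: P(v >= r) = (1 - 1/5)/1 = 4/5
Step 3: Expected revenue = r * P(v >= r) = 1/5 * 4/5
Step 4: Revenue = 4/25

4/25


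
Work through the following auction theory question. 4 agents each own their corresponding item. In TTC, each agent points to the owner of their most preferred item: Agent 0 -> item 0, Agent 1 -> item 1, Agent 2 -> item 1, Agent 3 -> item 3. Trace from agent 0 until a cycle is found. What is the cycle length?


Step 1: Trace the pointer graph from agent 0: 0 -> 0
Step 2: A cycle is detected when we revisit agent 0
Step 3: The cycle is: 0 -> 0
Step 4: Cycle length = 1

1


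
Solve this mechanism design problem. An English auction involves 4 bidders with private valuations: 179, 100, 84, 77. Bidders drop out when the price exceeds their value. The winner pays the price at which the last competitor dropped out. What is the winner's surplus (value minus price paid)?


Step 1: Identify the highest value: 179
Step 2: Identify the second-highest value: 100
Step 3: The final price = second-highest value = 100
Step 4: Surplus = 179 - 100 = 79

79


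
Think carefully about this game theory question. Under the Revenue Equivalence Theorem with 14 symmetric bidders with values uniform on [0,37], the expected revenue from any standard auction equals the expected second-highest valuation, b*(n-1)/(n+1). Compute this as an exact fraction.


Step 1: By Revenue Equivalence, expected revenue = b*(n-1)/(n+1)
Step 2: Substituting n = 14, b = 37
Step 3: Revenue = 37*(14-1)/(14+1) = 37*13/15
Step 4: Revenue = 481/15

481/15


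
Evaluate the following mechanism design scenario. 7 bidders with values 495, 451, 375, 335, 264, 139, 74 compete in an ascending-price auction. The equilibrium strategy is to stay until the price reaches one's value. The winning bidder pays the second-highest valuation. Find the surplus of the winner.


Step 1: Identify the highest value: 495
Step 2: Identify the second-highest value: 451
Step 3: The final price = second-highest value = 451
Step 4: Surplus = 495 - 451 = 44

44


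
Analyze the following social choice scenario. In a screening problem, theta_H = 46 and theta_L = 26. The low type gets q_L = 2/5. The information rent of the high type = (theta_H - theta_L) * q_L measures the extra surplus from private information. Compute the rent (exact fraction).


Step 1: theta_H - theta_L = 46 - 26 = 20
Step 2: Information rent = (theta_H - theta_L) * q_L
Step 3: = 20 * 2/5
Step 4: = 8

8


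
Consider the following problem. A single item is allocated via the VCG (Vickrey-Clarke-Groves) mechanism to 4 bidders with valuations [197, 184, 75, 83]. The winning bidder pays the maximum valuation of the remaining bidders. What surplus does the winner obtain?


Step 1: The winner is the agent with the highest value: agent 0 with value 197
Step 2: Values of other agents: [184, 75, 83]
Step 3: VCG payment = max of others' values = 184
Step 4: Surplus = 197 - 184 = 13

13


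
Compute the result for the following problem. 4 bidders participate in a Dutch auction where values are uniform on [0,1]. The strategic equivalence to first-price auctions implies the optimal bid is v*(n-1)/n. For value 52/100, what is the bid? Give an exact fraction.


Step 1: Dutch auctions are strategically equivalent to first-price auctions
Step 2: The equilibrium bid is b(v) = v*(n-1)/n
Step 3: b = 13/25 * 3/4
Step 4: b = 39/100

39/100


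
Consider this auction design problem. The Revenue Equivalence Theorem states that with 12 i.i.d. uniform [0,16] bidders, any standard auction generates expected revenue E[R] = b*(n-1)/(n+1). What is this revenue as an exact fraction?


Step 1: By Revenue Equivalence, expected revenue = b*(n-1)/(n+1)
Step 2: Substituting n = 12, b = 16
Step 3: Revenue = 16*(12-1)/(12+1) = 16*11/13
Step 4: Revenue = 176/13

176/13


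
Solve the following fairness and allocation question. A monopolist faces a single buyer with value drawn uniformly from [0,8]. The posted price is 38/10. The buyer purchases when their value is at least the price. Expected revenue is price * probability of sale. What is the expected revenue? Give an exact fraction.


Step 1: Posted price r = 19/5, value support [0,8]
Step 2: P(v >= r) = (8 - 19/5)/8 = 21/40
Step 3: Expected revenue = r * P(v >= r) = 19/5 * 21/40
Step 4: Revenue = 399/200

399/200


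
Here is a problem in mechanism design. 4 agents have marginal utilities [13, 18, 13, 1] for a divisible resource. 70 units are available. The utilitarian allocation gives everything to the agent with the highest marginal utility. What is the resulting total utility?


Step 1: The marginal utilities are [13, 18, 13, 1]
Step 2: The highest marginal utility is 18
Step 3: All 70 units go to that agent
Step 4: Total utility = 18 * 70 = 1260

1260


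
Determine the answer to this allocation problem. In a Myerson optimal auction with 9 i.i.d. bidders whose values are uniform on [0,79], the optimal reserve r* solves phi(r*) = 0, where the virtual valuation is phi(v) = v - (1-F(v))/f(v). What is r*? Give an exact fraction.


Step 1: For U[0,79], F(v) = v/79 and f(v) = 1/79
Step 2: phi(v) = v - (1 - v/79)/(1/79) = v - (79 - v) = 2v - 79
Step 3: Set phi(r*) = 0: 2r* - 79 = 0
Step 4: r* = 79/2 (the number of bidders n = 9 does not enter)

79/2


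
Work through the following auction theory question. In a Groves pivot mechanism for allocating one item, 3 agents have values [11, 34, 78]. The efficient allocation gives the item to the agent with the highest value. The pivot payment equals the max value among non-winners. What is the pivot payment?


Step 1: The efficient winner is agent 2 with value 78
Step 2: Other agents' values: [11, 34]
Step 3: Pivot payment = max(others) = 34
Step 4: The winner pays 34

34


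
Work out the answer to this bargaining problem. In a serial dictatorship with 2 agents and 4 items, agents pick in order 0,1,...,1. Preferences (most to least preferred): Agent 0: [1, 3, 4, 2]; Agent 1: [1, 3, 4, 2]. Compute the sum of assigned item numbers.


Step 1: Agent 0 picks item 1
Step 2: Agent 1 picks item 3
Step 3: Sum = 1 + 3 = 4

4


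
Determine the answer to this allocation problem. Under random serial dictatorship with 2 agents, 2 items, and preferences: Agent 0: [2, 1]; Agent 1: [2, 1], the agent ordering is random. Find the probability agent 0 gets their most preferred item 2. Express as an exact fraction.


Step 1: Agent 0 wants item 2
Step 2: There are 2 possible orderings of agents
Step 3: In 1 orderings, agent 0 gets item 2
Step 4: Probability = 1/2

1/2


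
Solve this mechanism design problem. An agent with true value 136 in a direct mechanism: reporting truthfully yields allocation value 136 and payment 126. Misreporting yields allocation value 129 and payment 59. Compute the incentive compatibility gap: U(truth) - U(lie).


Step 1: U(truth) = value - payment = 136 - 126 = 10
Step 2: U(lie) = allocation - payment = 129 - 59 = 70
Step 3: IC gap = 10 - 70 = -60

-60


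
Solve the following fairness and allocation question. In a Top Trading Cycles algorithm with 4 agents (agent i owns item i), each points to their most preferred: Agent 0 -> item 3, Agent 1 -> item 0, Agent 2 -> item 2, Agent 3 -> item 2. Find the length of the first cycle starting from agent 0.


Step 1: Trace the pointer graph from agent 0: 0 -> 3 -> 2 -> 2
Step 2: A cycle is detected when we revisit agent 2
Step 3: The cycle is: 2 -> 2
Step 4: Cycle length = 1

1


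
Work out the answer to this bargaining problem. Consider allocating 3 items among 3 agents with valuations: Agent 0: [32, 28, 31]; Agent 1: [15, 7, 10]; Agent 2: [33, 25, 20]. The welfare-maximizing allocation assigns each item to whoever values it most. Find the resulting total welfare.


Step 1: For each item, find the maximum value among all agents.
Step 2: Item 0 -> Agent 2 (value 33)
Step 3: Item 1 -> Agent 0 (value 28)
Step 4: Item 2 -> Agent 0 (value 31)
Step 5: Total welfare = 33 + 28 + 31 = 92

92


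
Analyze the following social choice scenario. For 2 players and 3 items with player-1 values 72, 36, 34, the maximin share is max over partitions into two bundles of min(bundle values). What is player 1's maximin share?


Step 1: Item values = 72, 36, 34
Step 2: Enumerate all 2-bundle partitions and take the smaller bundle:
  Partition 1: {72} vs {36,34} -> bundles 72, 70; min = 70
  Partition 2: {36} vs {72,34} -> bundles 36, 106; min = 36
  Partition 3: {34} vs {72,36} -> bundles 34, 108; min = 34
Step 3: MMS = max(70, 36, 34) = 70

70


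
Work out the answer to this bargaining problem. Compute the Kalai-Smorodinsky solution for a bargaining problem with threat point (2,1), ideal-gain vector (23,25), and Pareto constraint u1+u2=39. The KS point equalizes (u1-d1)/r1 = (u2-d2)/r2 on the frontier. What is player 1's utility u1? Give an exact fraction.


Step 1: At the KS point, (u1-d1)/r1 = (u2-d2)/r2 = t and u1+u2 = 39
Step 2: u1 = d1 + r1*t and u2 = d2 + r2*t, so (d1 + r1*t) + (d2 + r2*t) = 39
Step 3: t = (39 - 2 - 1)/(23 + 25) = 36/48 = 3/4
Step 4: u1 = d1 + r1*t = 2 + 23 * 3/4 = 77/4
Step 5: (Check: u2 = d2 + r2*t = 79/4; u1+u2 = 77/4 + 79/4 = 39, on the frontier.)

77/4


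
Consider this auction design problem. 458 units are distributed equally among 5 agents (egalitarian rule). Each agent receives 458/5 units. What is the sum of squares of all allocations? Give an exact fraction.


Step 1: Each agent's share = 458/5
Step 2: Square of each share = (458/5)^2 = 209764/25
Step 3: Sum of squares = 5 * 209764/25 = 209764/5

209764/5


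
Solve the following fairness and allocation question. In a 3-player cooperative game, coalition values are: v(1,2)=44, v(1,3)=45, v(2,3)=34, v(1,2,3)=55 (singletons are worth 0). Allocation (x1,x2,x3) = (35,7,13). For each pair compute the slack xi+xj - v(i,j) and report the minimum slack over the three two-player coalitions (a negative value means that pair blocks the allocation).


Step 1: Slack for coalition (1,2): x1+x2 - v12 = 42 - 44 = -2
Step 2: Slack for coalition (1,3): x1+x3 - v13 = 48 - 45 = 3
Step 3: Slack for coalition (2,3): x2+x3 - v23 = 20 - 34 = -14
Step 4: Minimum slack = min(-2, 3, -14) = -14, attained by (2,3); coalition (2,3) can block (slack < 0), so the allocation is not in the core

-14
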